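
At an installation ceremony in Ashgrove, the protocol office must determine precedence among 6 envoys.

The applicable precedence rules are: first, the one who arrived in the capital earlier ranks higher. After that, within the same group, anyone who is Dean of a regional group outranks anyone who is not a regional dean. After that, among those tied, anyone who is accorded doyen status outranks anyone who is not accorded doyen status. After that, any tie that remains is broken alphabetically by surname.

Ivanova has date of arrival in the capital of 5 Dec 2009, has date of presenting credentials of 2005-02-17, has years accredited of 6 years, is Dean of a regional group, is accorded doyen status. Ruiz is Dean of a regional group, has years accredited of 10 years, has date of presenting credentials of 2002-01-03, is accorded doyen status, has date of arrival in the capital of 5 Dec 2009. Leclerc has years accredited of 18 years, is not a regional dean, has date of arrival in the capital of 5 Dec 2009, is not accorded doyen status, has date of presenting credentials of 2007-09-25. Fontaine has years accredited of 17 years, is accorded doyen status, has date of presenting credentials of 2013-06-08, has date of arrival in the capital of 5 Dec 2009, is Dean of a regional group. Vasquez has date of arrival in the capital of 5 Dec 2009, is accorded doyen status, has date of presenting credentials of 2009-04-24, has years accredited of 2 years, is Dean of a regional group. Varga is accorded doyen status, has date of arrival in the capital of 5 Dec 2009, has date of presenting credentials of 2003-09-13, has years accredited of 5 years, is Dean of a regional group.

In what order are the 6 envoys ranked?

By date of arrival in the capital (earlier first): Fontaine, Ivanova, Ruiz, Varga, Vasquez and Leclerc (each 5 Dec 2009).
Among Fontaine, Ivanova, Ruiz, Varga, Vasquez and Leclerc, Dean of a regional group before not a regional dean: Fontaine, Ivanova, Ruiz, Varga and Vasquez (Dean of a regional group) before Leclerc (not a regional dean).
Fontaine, Ivanova, Ruiz, Varga and Vasquez are each accorded doyen status, so the next rule applies.
Among Fontaine, Ivanova, Ruiz, Varga and Vasquez, alphabetically by surname: Fontaine before Ivanova before Ruiz before Varga before Vasquez.
Full order: Fontaine, Ivanova, Ruiz, Varga, Vasquez, Leclerc.

Fontaine, Ivanova, Ruiz, Varga, Vasquez, Leclerc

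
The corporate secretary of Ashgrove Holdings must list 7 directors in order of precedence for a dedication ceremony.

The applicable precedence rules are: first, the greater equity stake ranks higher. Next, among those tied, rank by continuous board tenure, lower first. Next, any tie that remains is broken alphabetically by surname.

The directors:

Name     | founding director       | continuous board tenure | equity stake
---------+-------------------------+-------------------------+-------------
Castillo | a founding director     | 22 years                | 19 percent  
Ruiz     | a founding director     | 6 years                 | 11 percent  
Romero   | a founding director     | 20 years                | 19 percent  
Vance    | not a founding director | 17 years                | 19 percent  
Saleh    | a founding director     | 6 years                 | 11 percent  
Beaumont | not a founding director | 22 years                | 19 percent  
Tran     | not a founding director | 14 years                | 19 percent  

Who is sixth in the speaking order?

By equity stake (higher first): Tran, Vance, Romero, Beaumont and Castillo (each 19 percent); then Ruiz and Saleh (both 11 percent).
Among Tran, Vance, Romero, Beaumont and Castillo, by continuous board tenure (lower first): Tran (14 years) before Vance (17 years) before Romero (20 years) before Beaumont and Castillo (22 years).
Among Beaumont and Castillo, alphabetically by surname: Beaumont before Castillo.
Ruiz and Saleh both have continuous board tenure 6 years, so the next rule applies.
Among Ruiz and Saleh, alphabetically by surname: Ruiz before Saleh.
Order: Tran, Vance, Romero, Beaumont, Castillo, Ruiz, Saleh.

Ruiz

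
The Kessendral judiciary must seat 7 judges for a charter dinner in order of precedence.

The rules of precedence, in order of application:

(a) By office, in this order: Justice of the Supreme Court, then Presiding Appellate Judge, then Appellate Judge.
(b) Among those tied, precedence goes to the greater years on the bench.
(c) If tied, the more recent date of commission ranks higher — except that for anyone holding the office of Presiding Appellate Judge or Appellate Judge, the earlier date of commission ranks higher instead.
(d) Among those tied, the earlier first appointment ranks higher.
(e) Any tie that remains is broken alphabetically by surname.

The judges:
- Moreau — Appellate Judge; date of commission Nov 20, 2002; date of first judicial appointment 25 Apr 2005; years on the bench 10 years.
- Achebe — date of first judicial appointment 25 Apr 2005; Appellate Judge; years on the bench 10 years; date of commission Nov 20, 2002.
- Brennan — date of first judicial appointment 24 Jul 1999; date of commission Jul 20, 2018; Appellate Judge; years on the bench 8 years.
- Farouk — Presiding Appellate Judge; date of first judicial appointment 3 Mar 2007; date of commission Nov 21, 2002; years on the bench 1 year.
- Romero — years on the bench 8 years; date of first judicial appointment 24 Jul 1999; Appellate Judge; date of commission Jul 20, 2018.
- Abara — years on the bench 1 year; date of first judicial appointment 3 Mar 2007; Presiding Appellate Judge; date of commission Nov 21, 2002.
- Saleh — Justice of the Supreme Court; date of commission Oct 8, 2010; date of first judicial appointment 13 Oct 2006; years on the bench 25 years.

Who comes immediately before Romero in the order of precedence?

Brennan

By office: Saleh (Justice of the Supreme Court); then Abara and Farouk (Presiding Appellate Judge); then Achebe, Moreau, Brennan and Romero (Appellate Judge).
Abara and Farouk both have years on the bench 1 year, so the next rule applies.
Abara and Farouk both have date of commission Nov 21, 2002, so the next rule applies.
Abara and Farouk both have date of first judicial appointment 3 Mar 2007, so the next rule applies.
Among Abara and Farouk, alphabetically by surname: Abara before Farouk.
Among Achebe, Moreau, Brennan and Romero, by years on the bench (higher first): Achebe and Moreau (10 years) before Brennan and Romero (8 years).
Achebe and Moreau both have date of commission Nov 20, 2002, so the next rule applies.
Achebe and Moreau both have date of first judicial appointment 25 Apr 2005, so the next rule applies.
Among Achebe and Moreau, alphabetically by surname: Achebe before Moreau.
Brennan and Romero both have date of commission Jul 20, 2018, so the next rule applies.
Brennan and Romero both have date of first judicial appointment 24 Jul 1999, so the next rule applies.
Among Brennan and Romero, alphabetically by surname: Brennan before Romero.
Order: Saleh, Abara, Farouk, Achebe, Moreau, Brennan, Romero.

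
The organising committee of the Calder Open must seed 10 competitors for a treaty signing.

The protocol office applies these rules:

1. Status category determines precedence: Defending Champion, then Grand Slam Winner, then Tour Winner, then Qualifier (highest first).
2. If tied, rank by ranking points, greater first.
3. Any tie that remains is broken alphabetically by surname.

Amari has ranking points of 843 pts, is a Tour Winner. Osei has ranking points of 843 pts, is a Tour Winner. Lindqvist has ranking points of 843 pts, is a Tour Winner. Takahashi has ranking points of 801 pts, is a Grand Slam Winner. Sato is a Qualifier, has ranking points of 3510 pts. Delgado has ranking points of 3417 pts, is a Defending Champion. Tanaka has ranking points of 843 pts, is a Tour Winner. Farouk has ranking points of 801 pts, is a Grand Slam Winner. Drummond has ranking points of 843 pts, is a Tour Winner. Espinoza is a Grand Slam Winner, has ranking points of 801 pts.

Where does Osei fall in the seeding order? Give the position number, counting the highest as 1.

8

By status category: Delgado (Defending Champion); then Espinoza, Farouk and Takahashi (Grand Slam Winner); then Amari, Drummond, Lindqvist, Osei and Tanaka (Tour Winner); then Sato (Qualifier).
Espinoza, Farouk and Takahashi all have ranking points 801 pts, so the next rule applies.
Among Espinoza, Farouk and Takahashi, alphabetically by surname: Espinoza before Farouk before Takahashi.
Amari, Drummond, Lindqvist, Osei and Tanaka all have ranking points 843 pts, so the next rule applies.
Among Amari, Drummond, Lindqvist, Osei and Tanaka, alphabetically by surname: Amari before Drummond before Lindqvist before Osei before Tanaka.
Order: Delgado, Espinoza, Farouk, Takahashi, Amari, Drummond, Lindqvist, Osei, Tanaka, Sato. So position 8.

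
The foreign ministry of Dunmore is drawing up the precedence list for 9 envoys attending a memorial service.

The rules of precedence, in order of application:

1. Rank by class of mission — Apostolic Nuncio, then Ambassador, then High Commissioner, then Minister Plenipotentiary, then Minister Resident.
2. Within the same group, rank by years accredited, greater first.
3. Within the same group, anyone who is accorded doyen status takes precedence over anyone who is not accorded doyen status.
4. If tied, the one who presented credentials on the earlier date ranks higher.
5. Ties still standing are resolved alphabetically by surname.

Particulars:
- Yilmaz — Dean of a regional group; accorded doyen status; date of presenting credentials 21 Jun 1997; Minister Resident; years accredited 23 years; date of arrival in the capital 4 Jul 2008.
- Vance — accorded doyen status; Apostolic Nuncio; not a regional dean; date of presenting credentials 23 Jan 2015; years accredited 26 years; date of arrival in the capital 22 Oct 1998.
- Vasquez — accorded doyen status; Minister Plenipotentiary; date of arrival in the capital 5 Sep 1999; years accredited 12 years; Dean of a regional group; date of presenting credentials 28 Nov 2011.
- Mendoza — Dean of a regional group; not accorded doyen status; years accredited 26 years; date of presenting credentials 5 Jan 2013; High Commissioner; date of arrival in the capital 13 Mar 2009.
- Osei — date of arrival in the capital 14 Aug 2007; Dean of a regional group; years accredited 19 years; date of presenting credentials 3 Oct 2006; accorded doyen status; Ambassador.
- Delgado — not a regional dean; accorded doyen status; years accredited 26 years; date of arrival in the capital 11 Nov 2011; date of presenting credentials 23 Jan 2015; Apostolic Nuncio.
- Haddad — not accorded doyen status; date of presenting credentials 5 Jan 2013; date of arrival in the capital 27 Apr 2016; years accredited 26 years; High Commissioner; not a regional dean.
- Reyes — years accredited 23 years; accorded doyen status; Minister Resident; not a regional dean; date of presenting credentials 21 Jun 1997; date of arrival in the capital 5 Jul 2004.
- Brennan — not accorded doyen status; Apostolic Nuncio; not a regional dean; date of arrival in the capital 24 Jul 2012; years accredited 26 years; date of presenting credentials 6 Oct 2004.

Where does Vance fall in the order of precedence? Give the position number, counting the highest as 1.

By class of mission: Delgado, Vance and Brennan (Apostolic Nuncio); then Osei (Ambassador); then Haddad and Mendoza (High Commissioner); then Vasquez (Minister Plenipotentiary); then Reyes and Yilmaz (Minister Resident).
Delgado, Vance and Brennan all have years accredited 26 years, so the next rule applies.
Among Delgado, Vance and Brennan, accorded doyen status before not accorded doyen status: Delgado and Vance (accorded doyen status) before Brennan (not accorded doyen status).
Delgado and Vance both have date of presenting credentials 23 Jan 2015, so the next rule applies.
Among Delgado and Vance, alphabetically by surname: Delgado before Vance.
Haddad and Mendoza both have years accredited 26 years, so the next rule applies.
Haddad and Mendoza are each not accorded doyen status, so the next rule applies.
Haddad and Mendoza both have date of presenting credentials 5 Jan 2013, so the next rule applies.
Among Haddad and Mendoza, alphabetically by surname: Haddad before Mendoza.
Reyes and Yilmaz both have years accredited 23 years, so the next rule applies.
Reyes and Yilmaz are each accorded doyen status, so the next rule applies.
Reyes and Yilmaz both have date of presenting credentials 21 Jun 1997, so the next rule applies.
Among Reyes and Yilmaz, alphabetically by surname: Reyes before Yilmaz.
Order: Delgado, Vance, Brennan, Osei, Haddad, Mendoza, Vasquez, Reyes, Yilmaz. So position 2.

2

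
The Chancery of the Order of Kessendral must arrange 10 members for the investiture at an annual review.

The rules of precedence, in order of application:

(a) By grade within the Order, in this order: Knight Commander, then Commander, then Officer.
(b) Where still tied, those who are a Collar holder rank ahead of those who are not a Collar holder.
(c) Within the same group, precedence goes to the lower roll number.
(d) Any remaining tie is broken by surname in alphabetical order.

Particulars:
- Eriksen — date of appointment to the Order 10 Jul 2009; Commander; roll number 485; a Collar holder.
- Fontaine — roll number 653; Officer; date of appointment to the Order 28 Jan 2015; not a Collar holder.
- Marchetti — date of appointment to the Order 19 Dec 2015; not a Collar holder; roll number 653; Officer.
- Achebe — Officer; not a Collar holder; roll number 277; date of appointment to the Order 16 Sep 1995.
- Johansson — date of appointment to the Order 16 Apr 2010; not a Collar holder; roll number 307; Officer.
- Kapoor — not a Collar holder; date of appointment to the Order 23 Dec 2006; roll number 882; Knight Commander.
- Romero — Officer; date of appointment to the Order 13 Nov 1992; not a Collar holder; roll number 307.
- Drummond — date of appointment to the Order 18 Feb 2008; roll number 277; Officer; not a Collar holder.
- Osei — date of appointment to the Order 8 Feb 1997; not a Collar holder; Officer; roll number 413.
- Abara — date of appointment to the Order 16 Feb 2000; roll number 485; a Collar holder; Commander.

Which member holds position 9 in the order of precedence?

By grade within the Order: Kapoor (Knight Commander); then Abara and Eriksen (Commander); then Achebe, Drummond, Johansson, Romero, Osei, Fontaine and Marchetti (Officer).
Abara and Eriksen are each a Collar holder, so the next rule applies.
Abara and Eriksen both have roll number 485, so the next rule applies.
Among Abara and Eriksen, alphabetically by surname: Abara before Eriksen.
Achebe, Drummond, Johansson, Romero, Osei, Fontaine and Marchetti are each not a Collar holder, so the next rule applies.
Among Achebe, Drummond, Johansson, Romero, Osei, Fontaine and Marchetti, by roll number (lower first): Achebe and Drummond (277) before Johansson and Romero (307) before Osei (413) before Fontaine and Marchetti (653).
Among Achebe and Drummond, alphabetically by surname: Achebe before Drummond.
Among Johansson and Romero, alphabetically by surname: Johansson before Romero.
Among Fontaine and Marchetti, alphabetically by surname: Fontaine before Marchetti.
Order: Kapoor, Abara, Eriksen, Achebe, Drummond, Johansson, Romero, Osei, Fontaine, Marchetti.

Fontaine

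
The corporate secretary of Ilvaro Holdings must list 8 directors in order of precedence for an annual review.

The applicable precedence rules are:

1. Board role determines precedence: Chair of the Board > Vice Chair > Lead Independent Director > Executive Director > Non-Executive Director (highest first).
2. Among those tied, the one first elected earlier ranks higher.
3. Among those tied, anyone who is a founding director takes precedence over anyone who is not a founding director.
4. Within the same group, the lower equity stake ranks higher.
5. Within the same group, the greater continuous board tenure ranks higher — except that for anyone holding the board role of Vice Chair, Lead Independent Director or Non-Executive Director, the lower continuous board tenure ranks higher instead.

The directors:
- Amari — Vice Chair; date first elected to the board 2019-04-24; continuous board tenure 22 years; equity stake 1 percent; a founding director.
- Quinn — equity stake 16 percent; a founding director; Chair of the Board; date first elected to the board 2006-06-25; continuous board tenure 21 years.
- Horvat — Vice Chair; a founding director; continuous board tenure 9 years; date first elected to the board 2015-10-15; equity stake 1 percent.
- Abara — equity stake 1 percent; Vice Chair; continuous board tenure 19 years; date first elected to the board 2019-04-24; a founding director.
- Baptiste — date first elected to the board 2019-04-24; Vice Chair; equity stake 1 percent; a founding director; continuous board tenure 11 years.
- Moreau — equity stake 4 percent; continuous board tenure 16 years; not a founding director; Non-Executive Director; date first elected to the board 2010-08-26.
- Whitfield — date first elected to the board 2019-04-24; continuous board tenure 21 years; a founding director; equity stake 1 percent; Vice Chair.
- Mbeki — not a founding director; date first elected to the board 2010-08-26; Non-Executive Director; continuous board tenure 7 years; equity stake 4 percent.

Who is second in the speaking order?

By board role: Quinn (Chair of the Board); then Horvat, Baptiste, Abara, Whitfield and Amari (Vice Chair); then Mbeki and Moreau (Non-Executive Director).
Among Horvat, Baptiste, Abara, Whitfield and Amari, by date first elected to the board (earlier first): Horvat (2015-10-15) before Baptiste, Abara, Whitfield and Amari (2019-04-24).
Baptiste, Abara, Whitfield and Amari are each a founding director, so the next rule applies.
Baptiste, Abara, Whitfield and Amari all have equity stake 1 percent, so the next rule applies.
Among Baptiste, Abara, Whitfield and Amari, by continuous board tenure (lower first) (reversed rule for this group): Baptiste (11 years) before Abara (19 years) before Whitfield (21 years) before Amari (22 years).
Mbeki and Moreau both have date first elected to the board 2010-08-26, so the next rule applies.
Mbeki and Moreau are each not a founding director, so the next rule applies.
Mbeki and Moreau both have equity stake 4 percent, so the next rule applies.
Among Mbeki and Moreau, by continuous board tenure (lower first) (reversed rule for this group): Mbeki (7 years) before Moreau (16 years).
Order: Quinn, Horvat, Baptiste, Abara, Whitfield, Amari, Mbeki, Moreau.

Horvat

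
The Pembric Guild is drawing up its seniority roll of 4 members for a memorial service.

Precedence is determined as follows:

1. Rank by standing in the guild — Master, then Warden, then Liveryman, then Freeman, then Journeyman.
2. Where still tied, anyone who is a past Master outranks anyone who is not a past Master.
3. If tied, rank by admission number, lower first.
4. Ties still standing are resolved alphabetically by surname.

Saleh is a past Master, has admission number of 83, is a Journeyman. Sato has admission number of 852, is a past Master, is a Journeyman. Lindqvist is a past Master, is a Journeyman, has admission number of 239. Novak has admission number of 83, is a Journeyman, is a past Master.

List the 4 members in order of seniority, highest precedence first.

Novak, Saleh, Lindqvist, Sato

By standing in the guild: Novak, Saleh, Lindqvist and Sato (Journeyman).
Novak, Saleh, Lindqvist and Sato are each a past Master, so the next rule applies.
Among Novak, Saleh, Lindqvist and Sato, by admission number (lower first): Novak and Saleh (83) before Lindqvist (239) before Sato (852).
Among Novak and Saleh, alphabetically by surname: Novak before Saleh.
Full order: Novak, Saleh, Lindqvist, Sato.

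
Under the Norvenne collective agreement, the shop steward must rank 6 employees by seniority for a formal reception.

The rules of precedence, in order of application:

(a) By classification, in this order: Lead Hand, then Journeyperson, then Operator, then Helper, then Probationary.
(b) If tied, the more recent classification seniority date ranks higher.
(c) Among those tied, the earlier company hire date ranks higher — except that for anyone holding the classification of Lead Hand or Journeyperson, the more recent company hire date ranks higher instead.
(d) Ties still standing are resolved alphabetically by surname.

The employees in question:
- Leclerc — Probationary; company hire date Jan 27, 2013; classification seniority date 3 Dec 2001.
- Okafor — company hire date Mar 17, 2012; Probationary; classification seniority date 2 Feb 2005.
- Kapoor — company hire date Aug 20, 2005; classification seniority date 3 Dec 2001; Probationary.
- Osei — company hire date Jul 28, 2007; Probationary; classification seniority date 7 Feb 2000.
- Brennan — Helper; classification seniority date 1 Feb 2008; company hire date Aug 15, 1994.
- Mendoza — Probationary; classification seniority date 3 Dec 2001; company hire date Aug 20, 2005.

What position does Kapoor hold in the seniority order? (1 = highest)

By classification: Brennan (Helper); then Okafor, Kapoor, Mendoza, Leclerc and Osei (Probationary).
Among Okafor, Kapoor, Mendoza, Leclerc and Osei, by classification seniority date (later first): Okafor (2 Feb 2005) before Kapoor, Mendoza and Leclerc (3 Dec 2001) before Osei (7 Feb 2000).
Among Kapoor, Mendoza and Leclerc, by company hire date (earlier first): Kapoor and Mendoza (Aug 20, 2005) before Leclerc (Jan 27, 2013).
Among Kapoor and Mendoza, alphabetically by surname: Kapoor before Mendoza.
Order: Brennan, Okafor, Kapoor, Mendoza, Leclerc, Osei. So position 3.

3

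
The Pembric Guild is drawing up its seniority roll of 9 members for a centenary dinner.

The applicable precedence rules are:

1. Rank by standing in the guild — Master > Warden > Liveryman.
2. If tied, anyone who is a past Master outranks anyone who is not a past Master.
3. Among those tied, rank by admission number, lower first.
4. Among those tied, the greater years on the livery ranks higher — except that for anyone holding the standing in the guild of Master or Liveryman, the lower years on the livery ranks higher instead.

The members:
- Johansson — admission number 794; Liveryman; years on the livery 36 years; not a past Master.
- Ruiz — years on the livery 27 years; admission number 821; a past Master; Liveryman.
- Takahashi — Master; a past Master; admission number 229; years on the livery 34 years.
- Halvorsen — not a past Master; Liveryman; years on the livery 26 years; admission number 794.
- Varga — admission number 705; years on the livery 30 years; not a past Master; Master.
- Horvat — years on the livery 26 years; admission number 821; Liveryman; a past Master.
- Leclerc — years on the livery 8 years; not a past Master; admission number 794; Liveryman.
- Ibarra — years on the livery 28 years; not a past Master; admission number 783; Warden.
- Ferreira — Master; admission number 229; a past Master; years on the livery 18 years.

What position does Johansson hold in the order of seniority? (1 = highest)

9

By standing in the guild: Ferreira, Takahashi and Varga (Master); then Ibarra (Warden); then Horvat, Ruiz, Leclerc, Halvorsen and Johansson (Liveryman).
Among Ferreira, Takahashi and Varga, a past Master before not a past Master: Ferreira and Takahashi (a past Master) before Varga (not a past Master).
Ferreira and Takahashi both have admission number 229, so the next rule applies.
Among Ferreira and Takahashi, by years on the livery (lower first) (reversed rule for this group): Ferreira (18 years) before Takahashi (34 years).
Among Horvat, Ruiz, Leclerc, Halvorsen and Johansson, a past Master before not a past Master: Horvat and Ruiz (a past Master) before Leclerc, Halvorsen and Johansson (not a past Master).
Horvat and Ruiz both have admission number 821, so the next rule applies.
Among Horvat and Ruiz, by years on the livery (lower first) (reversed rule for this group): Horvat (26 years) before Ruiz (27 years).
Leclerc, Halvorsen and Johansson all have admission number 794, so the next rule applies.
Among Leclerc, Halvorsen and Johansson, by years on the livery (lower first) (reversed rule for this group): Leclerc (8 years) before Halvorsen (26 years) before Johansson (36 years).
Order: Ferreira, Takahashi, Varga, Ibarra, Horvat, Ruiz, Leclerc, Halvorsen, Johansson. So position 9.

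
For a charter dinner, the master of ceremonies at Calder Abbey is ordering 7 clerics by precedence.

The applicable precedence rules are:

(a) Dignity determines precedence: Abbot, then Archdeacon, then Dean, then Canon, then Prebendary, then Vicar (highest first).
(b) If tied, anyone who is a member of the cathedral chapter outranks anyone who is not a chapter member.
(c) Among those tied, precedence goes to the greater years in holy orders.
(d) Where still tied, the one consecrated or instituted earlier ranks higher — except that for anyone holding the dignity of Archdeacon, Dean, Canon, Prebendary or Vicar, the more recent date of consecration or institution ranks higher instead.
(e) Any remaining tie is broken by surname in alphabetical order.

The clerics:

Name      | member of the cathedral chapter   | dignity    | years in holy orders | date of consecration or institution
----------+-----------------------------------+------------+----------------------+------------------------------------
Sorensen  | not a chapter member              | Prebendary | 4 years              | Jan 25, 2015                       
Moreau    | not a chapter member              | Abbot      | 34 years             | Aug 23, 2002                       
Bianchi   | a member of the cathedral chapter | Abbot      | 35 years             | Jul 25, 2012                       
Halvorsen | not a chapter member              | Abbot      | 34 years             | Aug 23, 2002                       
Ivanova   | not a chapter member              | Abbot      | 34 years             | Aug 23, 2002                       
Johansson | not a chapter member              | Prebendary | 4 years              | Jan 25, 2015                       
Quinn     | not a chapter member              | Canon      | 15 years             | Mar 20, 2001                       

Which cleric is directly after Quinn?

Johansson

By dignity: Bianchi, Halvorsen, Ivanova and Moreau (Abbot); then Quinn (Canon); then Johansson and Sorensen (Prebendary).
Among Bianchi, Halvorsen, Ivanova and Moreau, a member of the cathedral chapter before not a chapter member: Bianchi (a member of the cathedral chapter) before Halvorsen, Ivanova and Moreau (not a chapter member).
Halvorsen, Ivanova and Moreau all have years in holy orders 34 years, so the next rule applies.
Halvorsen, Ivanova and Moreau all have date of consecration or institution Aug 23, 2002, so the next rule applies.
Among Halvorsen, Ivanova and Moreau, alphabetically by surname: Halvorsen before Ivanova before Moreau.
Johansson and Sorensen are each not a chapter member, so the next rule applies.
Johansson and Sorensen both have years in holy orders 4 years, so the next rule applies.
Johansson and Sorensen both have date of consecration or institution Jan 25, 2015, so the next rule applies.
Among Johansson and Sorensen, alphabetically by surname: Johansson before Sorensen.
Order: Bianchi, Halvorsen, Ivanova, Moreau, Quinn, Johansson, Sorensen.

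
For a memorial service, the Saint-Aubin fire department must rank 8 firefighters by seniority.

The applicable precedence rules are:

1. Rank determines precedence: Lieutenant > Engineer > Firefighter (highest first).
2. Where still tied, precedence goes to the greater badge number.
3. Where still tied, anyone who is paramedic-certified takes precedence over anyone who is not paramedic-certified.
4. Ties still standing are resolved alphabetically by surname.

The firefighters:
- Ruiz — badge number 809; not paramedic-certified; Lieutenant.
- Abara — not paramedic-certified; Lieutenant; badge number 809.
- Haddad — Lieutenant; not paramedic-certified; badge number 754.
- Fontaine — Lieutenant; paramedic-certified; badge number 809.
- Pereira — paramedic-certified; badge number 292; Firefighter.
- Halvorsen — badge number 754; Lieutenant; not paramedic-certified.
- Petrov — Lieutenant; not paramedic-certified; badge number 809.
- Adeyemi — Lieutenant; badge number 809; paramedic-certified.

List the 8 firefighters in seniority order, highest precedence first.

Adeyemi, Fontaine, Abara, Petrov, Ruiz, Haddad, Halvorsen, Pereira

By rank: Adeyemi, Fontaine, Abara, Petrov, Ruiz, Haddad and Halvorsen (Lieutenant); then Pereira (Firefighter).
Among Adeyemi, Fontaine, Abara, Petrov, Ruiz, Haddad and Halvorsen, by badge number (higher first): Adeyemi, Fontaine, Abara, Petrov and Ruiz (809) before Haddad and Halvorsen (754).
Among Adeyemi, Fontaine, Abara, Petrov and Ruiz, paramedic-certified before not paramedic-certified: Adeyemi and Fontaine (paramedic-certified) before Abara, Petrov and Ruiz (not paramedic-certified).
Among Adeyemi and Fontaine, alphabetically by surname: Adeyemi before Fontaine.
Among Abara, Petrov and Ruiz, alphabetically by surname: Abara before Petrov before Ruiz.
Haddad and Halvorsen are each not paramedic-certified, so the next rule applies.
Among Haddad and Halvorsen, alphabetically by surname: Haddad before Halvorsen.
Full order: Adeyemi, Fontaine, Abara, Petrov, Ruiz, Haddad, Halvorsen, Pereira.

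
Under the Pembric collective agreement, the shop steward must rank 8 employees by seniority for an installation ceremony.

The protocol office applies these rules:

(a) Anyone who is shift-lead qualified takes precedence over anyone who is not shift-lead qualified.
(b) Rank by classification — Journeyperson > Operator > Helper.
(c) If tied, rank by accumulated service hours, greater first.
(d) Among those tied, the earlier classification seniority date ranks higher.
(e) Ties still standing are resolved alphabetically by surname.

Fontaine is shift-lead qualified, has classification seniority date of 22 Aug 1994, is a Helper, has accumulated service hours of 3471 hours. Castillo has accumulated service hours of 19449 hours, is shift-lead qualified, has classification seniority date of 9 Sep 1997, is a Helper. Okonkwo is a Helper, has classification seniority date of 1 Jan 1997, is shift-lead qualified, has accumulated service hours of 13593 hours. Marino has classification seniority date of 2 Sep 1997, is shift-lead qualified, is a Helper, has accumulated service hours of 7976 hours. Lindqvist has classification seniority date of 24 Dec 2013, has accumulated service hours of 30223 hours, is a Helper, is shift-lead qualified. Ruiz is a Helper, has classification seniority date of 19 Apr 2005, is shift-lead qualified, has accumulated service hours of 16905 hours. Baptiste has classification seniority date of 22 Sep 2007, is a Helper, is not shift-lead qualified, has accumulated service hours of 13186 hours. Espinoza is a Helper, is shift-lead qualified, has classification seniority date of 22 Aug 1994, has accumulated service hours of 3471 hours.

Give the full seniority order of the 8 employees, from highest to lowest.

Lindqvist, Castillo, Ruiz, Okonkwo, Marino, Espinoza, Fontaine, Baptiste

By the first rule: Lindqvist, Castillo, Ruiz, Okonkwo, Marino, Espinoza and Fontaine (each shift-lead qualified); then Baptiste (not shift-lead qualified).
Lindqvist, Castillo, Ruiz, Okonkwo, Marino, Espinoza and Fontaine are each Helper, so the next rule applies.
Among Lindqvist, Castillo, Ruiz, Okonkwo, Marino, Espinoza and Fontaine, by accumulated service hours (higher first): Lindqvist (30223 hours) before Castillo (19449 hours) before Ruiz (16905 hours) before Okonkwo (13593 hours) before Marino (7976 hours) before Espinoza and Fontaine (3471 hours).
Espinoza and Fontaine both have classification seniority date 22 Aug 1994, so the next rule applies.
Among Espinoza and Fontaine, alphabetically by surname: Espinoza before Fontaine.
Full order: Lindqvist, Castillo, Ruiz, Okonkwo, Marino, Espinoza, Fontaine, Baptiste.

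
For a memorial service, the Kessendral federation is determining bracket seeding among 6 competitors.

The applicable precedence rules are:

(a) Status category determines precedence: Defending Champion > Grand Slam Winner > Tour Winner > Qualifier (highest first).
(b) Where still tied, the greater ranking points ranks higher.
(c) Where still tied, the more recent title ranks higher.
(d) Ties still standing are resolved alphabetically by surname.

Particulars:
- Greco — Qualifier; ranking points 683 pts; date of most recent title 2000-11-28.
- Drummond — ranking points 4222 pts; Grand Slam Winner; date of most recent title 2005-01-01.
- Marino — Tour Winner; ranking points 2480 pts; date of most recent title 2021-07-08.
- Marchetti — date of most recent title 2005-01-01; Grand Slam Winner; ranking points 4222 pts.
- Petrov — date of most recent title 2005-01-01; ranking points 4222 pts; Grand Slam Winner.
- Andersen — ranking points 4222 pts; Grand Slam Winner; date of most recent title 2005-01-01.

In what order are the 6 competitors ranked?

Andersen, Drummond, Marchetti, Petrov, Marino, Greco

By status category: Andersen, Drummond, Marchetti and Petrov (Grand Slam Winner); then Marino (Tour Winner); then Greco (Qualifier).
Andersen, Drummond, Marchetti and Petrov all have ranking points 4222 pts, so the next rule applies.
Andersen, Drummond, Marchetti and Petrov all have date of most recent title 2005-01-01, so the next rule applies.
Among Andersen, Drummond, Marchetti and Petrov, alphabetically by surname: Andersen before Drummond before Marchetti before Petrov.
Full order: Andersen, Drummond, Marchetti, Petrov, Marino, Greco.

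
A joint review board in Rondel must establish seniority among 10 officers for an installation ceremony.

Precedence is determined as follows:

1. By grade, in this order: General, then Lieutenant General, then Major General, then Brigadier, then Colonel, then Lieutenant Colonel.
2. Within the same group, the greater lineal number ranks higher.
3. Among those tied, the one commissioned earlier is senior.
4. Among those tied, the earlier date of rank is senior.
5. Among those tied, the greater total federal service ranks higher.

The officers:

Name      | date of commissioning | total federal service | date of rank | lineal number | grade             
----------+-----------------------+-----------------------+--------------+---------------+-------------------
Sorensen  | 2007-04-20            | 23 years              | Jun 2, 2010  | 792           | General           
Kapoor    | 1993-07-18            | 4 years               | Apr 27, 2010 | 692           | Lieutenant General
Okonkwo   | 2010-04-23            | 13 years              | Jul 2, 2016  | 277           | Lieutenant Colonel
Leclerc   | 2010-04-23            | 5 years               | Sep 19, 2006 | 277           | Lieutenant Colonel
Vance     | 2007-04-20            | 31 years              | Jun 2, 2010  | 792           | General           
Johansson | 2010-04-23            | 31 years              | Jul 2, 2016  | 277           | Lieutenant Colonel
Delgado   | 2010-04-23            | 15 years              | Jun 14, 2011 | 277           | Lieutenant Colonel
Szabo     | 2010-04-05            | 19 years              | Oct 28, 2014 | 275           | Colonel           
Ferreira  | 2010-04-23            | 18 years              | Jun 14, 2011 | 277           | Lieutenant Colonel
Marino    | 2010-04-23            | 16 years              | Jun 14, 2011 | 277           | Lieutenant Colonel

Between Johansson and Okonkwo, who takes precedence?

By grade: Vance and Sorensen (General); then Kapoor (Lieutenant General); then Szabo (Colonel); then Leclerc, Ferreira, Marino, Delgado, Johansson and Okonkwo (Lieutenant Colonel).
Vance and Sorensen both have lineal number 792, so the next rule applies.
Vance and Sorensen both have date of commissioning 2007-04-20, so the next rule applies.
Vance and Sorensen both have date of rank Jun 2, 2010, so the next rule applies.
Among Vance and Sorensen, by total federal service (higher first): Vance (31 years) before Sorensen (23 years).
Leclerc, Ferreira, Marino, Delgado, Johansson and Okonkwo all have lineal number 277, so the next rule applies.
Leclerc, Ferreira, Marino, Delgado, Johansson and Okonkwo all have date of commissioning 2010-04-23, so the next rule applies.
Among Leclerc, Ferreira, Marino, Delgado, Johansson and Okonkwo, by date of rank (earlier first): Leclerc (Sep 19, 2006) before Ferreira, Marino and Delgado (Jun 14, 2011) before Johansson and Okonkwo (Jul 2, 2016).
Among Ferreira, Marino and Delgado, by total federal service (higher first): Ferreira (18 years) before Marino (16 years) before Delgado (15 years).
Among Johansson and Okonkwo, by total federal service (higher first): Johansson (31 years) before Okonkwo (13 years).
So Johansson takes precedence.

Johansson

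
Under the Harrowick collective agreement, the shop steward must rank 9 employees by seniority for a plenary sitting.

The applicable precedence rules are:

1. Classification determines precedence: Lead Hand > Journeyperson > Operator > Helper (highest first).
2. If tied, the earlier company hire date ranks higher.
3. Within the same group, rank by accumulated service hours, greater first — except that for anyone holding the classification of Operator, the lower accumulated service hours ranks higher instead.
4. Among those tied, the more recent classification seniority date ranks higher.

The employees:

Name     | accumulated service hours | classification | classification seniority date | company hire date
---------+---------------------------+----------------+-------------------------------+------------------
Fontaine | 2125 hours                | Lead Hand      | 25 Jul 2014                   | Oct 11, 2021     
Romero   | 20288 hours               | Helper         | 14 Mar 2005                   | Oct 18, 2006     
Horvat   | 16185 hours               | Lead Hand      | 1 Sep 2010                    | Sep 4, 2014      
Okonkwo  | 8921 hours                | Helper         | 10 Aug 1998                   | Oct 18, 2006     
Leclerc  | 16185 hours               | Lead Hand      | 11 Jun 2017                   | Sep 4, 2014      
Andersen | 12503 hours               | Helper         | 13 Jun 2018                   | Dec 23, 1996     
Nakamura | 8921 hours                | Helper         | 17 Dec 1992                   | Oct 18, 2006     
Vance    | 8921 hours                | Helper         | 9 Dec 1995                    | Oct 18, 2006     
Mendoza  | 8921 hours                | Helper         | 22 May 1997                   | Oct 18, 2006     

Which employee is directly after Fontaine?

By classification: Leclerc, Horvat and Fontaine (Lead Hand); then Andersen, Romero, Okonkwo, Mendoza, Vance and Nakamura (Helper).
Among Leclerc, Horvat and Fontaine, by company hire date (earlier first): Leclerc and Horvat (Sep 4, 2014) before Fontaine (Oct 11, 2021).
Leclerc and Horvat both have accumulated service hours 16185 hours, so the next rule applies.
Among Leclerc and Horvat, by classification seniority date (later first): Leclerc (11 Jun 2017) before Horvat (1 Sep 2010).
Among Andersen, Romero, Okonkwo, Mendoza, Vance and Nakamura, by company hire date (earlier first): Andersen (Dec 23, 1996) before Romero, Okonkwo, Mendoza, Vance and Nakamura (Oct 18, 2006).
Among Romero, Okonkwo, Mendoza, Vance and Nakamura, by accumulated service hours (higher first): Romero (20288 hours) before Okonkwo, Mendoza, Vance and Nakamura (8921 hours).
Among Okonkwo, Mendoza, Vance and Nakamura, by classification seniority date (later first): Okonkwo (10 Aug 1998) before Mendoza (22 May 1997) before Vance (9 Dec 1995) before Nakamura (17 Dec 1992).
Order: Leclerc, Horvat, Fontaine, Andersen, Romero, Okonkwo, Mendoza, Vance, Nakamura.

Andersen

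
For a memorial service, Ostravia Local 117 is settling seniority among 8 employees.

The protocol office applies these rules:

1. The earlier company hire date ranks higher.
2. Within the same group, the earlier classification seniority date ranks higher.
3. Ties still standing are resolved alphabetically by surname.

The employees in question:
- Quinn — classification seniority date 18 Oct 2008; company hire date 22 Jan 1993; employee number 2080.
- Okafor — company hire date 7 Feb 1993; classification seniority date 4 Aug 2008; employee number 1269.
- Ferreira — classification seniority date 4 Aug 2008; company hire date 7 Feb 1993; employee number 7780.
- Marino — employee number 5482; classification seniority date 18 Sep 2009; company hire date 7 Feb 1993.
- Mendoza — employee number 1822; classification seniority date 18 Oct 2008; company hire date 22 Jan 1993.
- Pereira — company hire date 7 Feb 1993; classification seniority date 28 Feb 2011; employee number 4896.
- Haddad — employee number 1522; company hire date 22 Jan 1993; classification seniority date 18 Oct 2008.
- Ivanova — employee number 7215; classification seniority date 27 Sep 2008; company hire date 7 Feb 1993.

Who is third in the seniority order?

Quinn

By company hire date (earlier first): Haddad, Mendoza and Quinn (each 22 Jan 1993); then Ferreira, Okafor, Ivanova, Marino and Pereira (each 7 Feb 1993).
Haddad, Mendoza and Quinn all have classification seniority date 18 Oct 2008, so the next rule applies.
Among Haddad, Mendoza and Quinn, alphabetically by surname: Haddad before Mendoza before Quinn.
Among Ferreira, Okafor, Ivanova, Marino and Pereira, by classification seniority date (earlier first): Ferreira and Okafor (4 Aug 2008) before Ivanova (27 Sep 2008) before Marino (18 Sep 2009) before Pereira (28 Feb 2011).
Among Ferreira and Okafor, alphabetically by surname: Ferreira before Okafor.
Order: Haddad, Mendoza, Quinn, Ferreira, Okafor, Ivanova, Marino, Pereira.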